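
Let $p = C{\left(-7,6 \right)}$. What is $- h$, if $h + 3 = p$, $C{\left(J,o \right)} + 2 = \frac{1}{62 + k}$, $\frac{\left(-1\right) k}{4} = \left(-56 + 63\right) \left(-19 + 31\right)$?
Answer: $\frac{1371}{274} \approx 5.0036$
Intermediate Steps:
$k = -336$ ($k = - 4 \left(-56 + 63\right) \left(-19 + 31\right) = - 4 \cdot 7 \cdot 12 = \left(-4\right) 84 = -336$)
$C{\left(J,o \right)} = - \frac{549}{274}$ ($C{\left(J,o \right)} = -2 + \frac{1}{62 - 336} = -2 + \frac{1}{-274} = -2 - \frac{1}{274} = - \frac{549}{274}$)
$p = - \frac{549}{274} \approx -2.0037$
$h = - \frac{1371}{274}$ ($h = -3 - \frac{549}{274} = - \frac{1371}{274} \approx -5.0036$)
$- h = \left(-1\right) \left(- \frac{1371}{274}\right) = \frac{1371}{274}$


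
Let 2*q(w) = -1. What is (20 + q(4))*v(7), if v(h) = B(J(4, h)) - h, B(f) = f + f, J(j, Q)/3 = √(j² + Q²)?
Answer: -273/2 + 117*√65 ≈ 806.78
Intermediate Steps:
J(j, Q) = 3*√(Q² + j²) (J(j, Q) = 3*√(j² + Q²) = 3*√(Q² + j²))
q(w) = -½ (q(w) = (½)*(-1) = -½)
B(f) = 2*f
v(h) = -h + 6*√(16 + h²) (v(h) = 2*(3*√(h² + 4²)) - h = 2*(3*√(h² + 16)) - h = 2*(3*√(16 + h²)) - h = 6*√(16 + h²) - h = -h + 6*√(16 + h²))
(20 + q(4))*v(7) = (20 - ½)*(-1*7 + 6*√(16 + 7²)) = 39*(-7 + 6*√(16 + 49))/2 = 39*(-7 + 6*√65)/2 = -273/2 + 117*√65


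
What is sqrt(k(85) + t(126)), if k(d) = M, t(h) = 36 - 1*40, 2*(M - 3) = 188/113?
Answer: I*sqrt(2147)/113 ≈ 0.41005*I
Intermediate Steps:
M = 433/113 (M = 3 + (188/113)/2 = 3 + (188*(1/113))/2 = 3 + (1/2)*(188/113) = 3 + 94/113 = 433/113 ≈ 3.8319)
t(h) = -4 (t(h) = 36 - 40 = -4)
k(d) = 433/113
sqrt(k(85) + t(126)) = sqrt(433/113 - 4) = sqrt(-19/113) = I*sqrt(2147)/113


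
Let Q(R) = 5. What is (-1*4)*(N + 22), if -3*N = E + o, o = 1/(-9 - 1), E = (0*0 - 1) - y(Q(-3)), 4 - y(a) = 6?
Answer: -434/5 ≈ -86.800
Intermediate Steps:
y(a) = -2 (y(a) = 4 - 1*6 = 4 - 6 = -2)
E = 1 (E = (0*0 - 1) - 1*(-2) = (0 - 1) + 2 = -1 + 2 = 1)
o = -1/10 (o = 1/(-10) = -1/10 ≈ -0.10000)
N = -3/10 (N = -(1 - 1/10)/3 = -1/3*9/10 = -3/10 ≈ -0.30000)
(-1*4)*(N + 22) = (-1*4)*(-3/10 + 22) = -4*217/10 = -434/5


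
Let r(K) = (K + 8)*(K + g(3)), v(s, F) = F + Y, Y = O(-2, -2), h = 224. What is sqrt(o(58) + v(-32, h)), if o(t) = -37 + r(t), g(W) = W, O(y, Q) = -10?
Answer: 3*sqrt(467) ≈ 64.831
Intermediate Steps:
Y = -10
v(s, F) = -10 + F (v(s, F) = F - 10 = -10 + F)
r(K) = (3 + K)*(8 + K) (r(K) = (K + 8)*(K + 3) = (8 + K)*(3 + K) = (3 + K)*(8 + K))
o(t) = -13 + t**2 + 11*t (o(t) = -37 + (24 + t**2 + 11*t) = -13 + t**2 + 11*t)
sqrt(o(58) + v(-32, h)) = sqrt((-13 + 58**2 + 11*58) + (-10 + 224)) = sqrt((-13 + 3364 + 638) + 214) = sqrt(3989 + 214) = sqrt(4203) = 3*sqrt(467)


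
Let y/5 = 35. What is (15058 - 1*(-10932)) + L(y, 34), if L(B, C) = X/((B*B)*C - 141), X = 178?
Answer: 27058423088/1041109 ≈ 25990.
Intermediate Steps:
y = 175 (y = 5*35 = 175)
L(B, C) = 178/(-141 + C*B²) (L(B, C) = 178/((B*B)*C - 141) = 178/(B²*C - 141) = 178/(C*B² - 141) = 178/(-141 + C*B²))
(15058 - 1*(-10932)) + L(y, 34) = (15058 - 1*(-10932)) + 178/(-141 + 34*175²) = (15058 + 10932) + 178/(-141 + 34*30625) = 25990 + 178/(-141 + 1041250) = 25990 + 178/1041109 = 27058423088/1041109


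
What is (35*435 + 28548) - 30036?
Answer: 13737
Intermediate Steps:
(35*435 + 28548) - 30036 = (15225 + 28548) - 30036 = 43773 - 30036 = 13737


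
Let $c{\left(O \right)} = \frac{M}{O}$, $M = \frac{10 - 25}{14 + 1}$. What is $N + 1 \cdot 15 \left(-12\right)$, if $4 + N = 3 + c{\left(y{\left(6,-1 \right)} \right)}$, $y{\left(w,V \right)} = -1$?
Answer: $-180$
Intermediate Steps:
$M = -1$ ($M = - \frac{15}{15} = \left(-15\right) \frac{1}{15} = -1$)
$c{\left(O \right)} = - \frac{1}{O}$
$N = 0$ ($N = -4 + \left(3 - \frac{1}{-1}\right) = -4 + \left(3 - -1\right) = -4 + \left(3 + 1\right) = -4 + 4 = 0$)
$N + 1 \cdot 15 \left(-12\right) = 0 + 1 \cdot 15 \left(-12\right) = 0 + 15 \left(-12\right) = 0 - 180 = -180$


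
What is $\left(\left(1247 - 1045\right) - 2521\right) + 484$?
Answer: $-1835$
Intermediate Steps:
$\left(\left(1247 - 1045\right) - 2521\right) + 484 = \left(202 - 2521\right) + 484 = -2319 + 484 = -1835$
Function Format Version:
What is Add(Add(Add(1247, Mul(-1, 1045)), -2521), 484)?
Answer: -1835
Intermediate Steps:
Add(Add(Add(1247, Mul(-1, 1045)), -2521), 484) = Add(Add(Add(1247, -1045), -2521), 484) = Add(Add(202, -2521), 484) = Add(-2319, 484) = -1835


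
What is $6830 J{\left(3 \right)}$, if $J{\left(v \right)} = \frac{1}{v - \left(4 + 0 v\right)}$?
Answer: $-6830$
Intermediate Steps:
$J{\left(v \right)} = \frac{1}{-4 + v}$ ($J{\left(v \right)} = \frac{1}{v + \left(0 - 4\right)} = \frac{1}{v - 4} = \frac{1}{-4 + v}$)
$6830 J{\left(3 \right)} = \frac{6830}{-4 + 3} = \frac{6830}{-1} = 6830 \left(-1\right) = -6830$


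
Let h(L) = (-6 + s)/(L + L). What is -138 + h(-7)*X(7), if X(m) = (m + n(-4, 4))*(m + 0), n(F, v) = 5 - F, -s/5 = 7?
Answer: 190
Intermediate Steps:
s = -35 (s = -5*7 = -35)
X(m) = m*(9 + m) (X(m) = (m + (5 - 1*(-4)))*(m + 0) = (m + (5 + 4))*m = (m + 9)*m = (9 + m)*m = m*(9 + m))
h(L) = -41/(2*L) (h(L) = (-6 - 35)/(L + L) = -41*1/(2*L) = -41/(2*L))
-138 + h(-7)*X(7) = -138 + (-41/2/(-7))*(7*(9 + 7)) = -138 + (-41/2*(-⅐))*(7*16) = -138 + (41/14)*112 = -138 + 328 = 190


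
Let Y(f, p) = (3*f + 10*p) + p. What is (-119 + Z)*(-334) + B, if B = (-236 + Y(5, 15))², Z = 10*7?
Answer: 19502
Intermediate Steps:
Z = 70
Y(f, p) = 3*f + 11*p
B = 3136 (B = (-236 + (3*5 + 11*15))² = (-236 + (15 + 165))² = (-236 + 180)² = (-56)² = 3136)
(-119 + Z)*(-334) + B = (-119 + 70)*(-334) + 3136 = -49*(-334) + 3136 = 16366 + 3136 = 19502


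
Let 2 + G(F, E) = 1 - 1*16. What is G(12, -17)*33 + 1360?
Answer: 799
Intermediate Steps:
G(F, E) = -17 (G(F, E) = -2 + (1 - 1*16) = -2 + (1 - 16) = -2 - 15 = -17)
G(12, -17)*33 + 1360 = -17*33 + 1360 = -561 + 1360 = 799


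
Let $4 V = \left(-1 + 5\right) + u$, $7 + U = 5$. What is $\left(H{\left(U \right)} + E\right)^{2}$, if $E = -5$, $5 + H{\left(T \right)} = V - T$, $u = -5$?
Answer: $\frac{1089}{16} \approx 68.063$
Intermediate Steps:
$U = -2$ ($U = -7 + 5 = -2$)
$V = - \frac{1}{4}$ ($V = \frac{\left(-1 + 5\right) - 5}{4} = \frac{4 - 5}{4} = \frac{1}{4} \left(-1\right) = - \frac{1}{4} \approx -0.25$)
$H{\left(T \right)} = - \frac{21}{4} - T$ ($H{\left(T \right)} = -5 - \left(\frac{1}{4} + T\right) = - \frac{21}{4} - T$)
$\left(H{\left(U \right)} + E\right)^{2} = \left(\left(- \frac{21}{4} - -2\right) - 5\right)^{2} = \left(\left(- \frac{21}{4} + 2\right) - 5\right)^{2} = \left(- \frac{13}{4} - 5\right)^{2} = \left(- \frac{33}{4}\right)^{2} = \frac{1089}{16}$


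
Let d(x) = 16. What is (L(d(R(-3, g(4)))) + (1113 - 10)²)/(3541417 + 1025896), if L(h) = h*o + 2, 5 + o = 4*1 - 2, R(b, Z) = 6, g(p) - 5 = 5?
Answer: 1216563/4567313 ≈ 0.26636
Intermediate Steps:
g(p) = 10 (g(p) = 5 + 5 = 10)
o = -3 (o = -5 + (4*1 - 2) = -5 + (4 - 2) = -5 + 2 = -3)
L(h) = 2 - 3*h (L(h) = h*(-3) + 2 = -3*h + 2 = 2 - 3*h)
(L(d(R(-3, g(4)))) + (1113 - 10)²)/(3541417 + 1025896) = ((2 - 3*16) + (1113 - 10)²)/(3541417 + 1025896) = ((2 - 48) + 1103²)/4567313 = (-46 + 1216609)*(1/4567313) = 1216563*(1/4567313) = 1216563/4567313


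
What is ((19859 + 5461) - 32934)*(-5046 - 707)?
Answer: 43803342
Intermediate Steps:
((19859 + 5461) - 32934)*(-5046 - 707) = (25320 - 32934)*(-5753) = -7614*(-5753) = 43803342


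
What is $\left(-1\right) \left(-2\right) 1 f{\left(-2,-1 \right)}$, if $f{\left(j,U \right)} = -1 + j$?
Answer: $-6$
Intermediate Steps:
$\left(-1\right) \left(-2\right) 1 f{\left(-2,-1 \right)} = \left(-1\right) \left(-2\right) 1 \left(-1 - 2\right) = 2 \cdot 1 \left(-3\right) = 2 \left(-3\right) = -6$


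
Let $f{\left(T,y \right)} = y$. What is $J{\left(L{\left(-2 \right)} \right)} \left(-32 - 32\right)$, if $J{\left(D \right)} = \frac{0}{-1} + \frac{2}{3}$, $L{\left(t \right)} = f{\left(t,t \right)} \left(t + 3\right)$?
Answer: $- \frac{128}{3} \approx -42.667$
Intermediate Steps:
$L{\left(t \right)} = t \left(3 + t\right)$ ($L{\left(t \right)} = t \left(t + 3\right) = t \left(3 + t\right)$)
$J{\left(D \right)} = \frac{2}{3}$ ($J{\left(D \right)} = 0 \left(-1\right) + 2 \cdot \frac{1}{3} = 0 + \frac{2}{3} = \frac{2}{3}$)
$J{\left(L{\left(-2 \right)} \right)} \left(-32 - 32\right) = \frac{2 \left(-32 - 32\right)}{3} = \frac{2}{3} \left(-64\right) = - \frac{128}{3}$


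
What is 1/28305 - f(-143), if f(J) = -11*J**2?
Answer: 6366898396/28305 ≈ 2.2494e+5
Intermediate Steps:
1/28305 - f(-143) = 1/28305 - (-11)*(-143)**2 = 1/28305 - (-11)*20449 = 1/28305 - 1*(-224939) = 1/28305 + 224939 = 6366898396/28305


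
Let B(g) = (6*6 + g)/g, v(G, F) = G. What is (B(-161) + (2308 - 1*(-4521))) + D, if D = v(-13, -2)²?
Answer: 1126803/161 ≈ 6998.8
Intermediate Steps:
B(g) = (36 + g)/g
D = 169 (D = (-13)² = 169)
(B(-161) + (2308 - 1*(-4521))) + D = ((36 - 161)/(-161) + (2308 - 1*(-4521))) + 169 = (-1/161*(-125) + (2308 + 4521)) + 169 = (125/161 + 6829) + 169 = 1099594/161 + 169 = 1126803/161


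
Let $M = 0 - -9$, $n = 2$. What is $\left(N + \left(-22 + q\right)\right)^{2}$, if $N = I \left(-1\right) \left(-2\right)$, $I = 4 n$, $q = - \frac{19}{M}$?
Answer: $\frac{5329}{81} \approx 65.79$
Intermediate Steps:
$M = 9$ ($M = 0 + 9 = 9$)
$q = - \frac{19}{9} \approx -2.1111$
$I = 8$ ($I = 4 \cdot 2 = 8$)
$N = 16$ ($N = 8 \left(-1\right) \left(-2\right) = \left(-8\right) \left(-2\right) = 16$)
$\left(N + \left(-22 + q\right)\right)^{2} = \left(16 - \frac{217}{9}\right)^{2} = \left(- \frac{73}{9}\right)^{2} = \frac{5329}{81}$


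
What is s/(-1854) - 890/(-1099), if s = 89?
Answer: 1552249/2037546 ≈ 0.76182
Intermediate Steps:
s/(-1854) - 890/(-1099) = 89/(-1854) - 890/(-1099) = 89*(-1/1854) - 890*(-1/1099) = -89/1854 + 890/1099 = 1552249/2037546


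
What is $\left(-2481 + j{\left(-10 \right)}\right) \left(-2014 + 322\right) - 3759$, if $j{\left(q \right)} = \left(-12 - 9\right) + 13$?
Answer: $4207629$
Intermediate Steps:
$j{\left(q \right)} = -8$ ($j{\left(q \right)} = -21 + 13 = -8$)
$\left(-2481 + j{\left(-10 \right)}\right) \left(-2014 + 322\right) - 3759 = \left(-2481 - 8\right) \left(-2014 + 322\right) - 3759 = \left(-2489\right) \left(-1692\right) - 3759 = 4211388 - 3759 = 4207629$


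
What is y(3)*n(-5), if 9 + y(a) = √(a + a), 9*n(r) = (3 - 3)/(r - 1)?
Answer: 0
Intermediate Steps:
n(r) = 0 (n(r) = ((3 - 3)/(r - 1))/9 = (0/(-1 + r))/9 = (⅑)*0 = 0)
y(a) = -9 + √2*√a (y(a) = -9 + √(a + a) = -9 + √(2*a) = -9 + √2*√a)
y(3)*n(-5) = (-9 + √2*√3)*0 = (-9 + √6)*0 = 0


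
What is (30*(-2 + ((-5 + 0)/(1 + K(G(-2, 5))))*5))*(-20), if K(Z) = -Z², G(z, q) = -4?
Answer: 200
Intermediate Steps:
(30*(-2 + ((-5 + 0)/(1 + K(G(-2, 5))))*5))*(-20) = (30*(-2 + ((-5 + 0)/(1 - 1*(-4)²))*5))*(-20) = (30*(-2 - 5/(1 - 1*16)*5))*(-20) = (30*(-2 - 5/(1 - 16)*5))*(-20) = (30*(-2 - 5/(-15)*5))*(-20) = (30*(-2 - 5*(-1/15)*5))*(-20) = (30*(-2 + (⅓)*5))*(-20) = (30*(-2 + 5/3))*(-20) = (30*(-⅓))*(-20) = -10*(-20) = 200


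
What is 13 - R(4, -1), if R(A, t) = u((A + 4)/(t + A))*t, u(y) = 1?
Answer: 14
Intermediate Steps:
R(A, t) = t (R(A, t) = 1*t = t)
13 - R(4, -1) = 13 - 1*(-1) = 13 + 1 = 14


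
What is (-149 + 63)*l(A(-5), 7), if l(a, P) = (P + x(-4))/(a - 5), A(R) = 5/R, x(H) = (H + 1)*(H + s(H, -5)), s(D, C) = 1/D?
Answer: 3397/12 ≈ 283.08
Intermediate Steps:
x(H) = (1 + H)*(H + 1/H) (x(H) = (H + 1)*(H + 1/H) = (1 + H)*(H + 1/H))
l(a, P) = (51/4 + P)/(-5 + a) (l(a, P) = (P + (1 - 4 + 1/(-4) + (-4)**2))/(a - 5) = (P + (1 - 4 - 1/4 + 16))/(-5 + a) = (P + 51/4)/(-5 + a) = (51/4 + P)/(-5 + a))
(-149 + 63)*l(A(-5), 7) = (-149 + 63)*((51/4 + 7)/(-5 + 5/(-5))) = -86*79/((-5 + 5*(-1/5))*4) = -86*79/((-5 - 1)*4) = -86*79/((-6)*4) = -(-43)*79/(3*4) = -86*(-79/24) = 3397/12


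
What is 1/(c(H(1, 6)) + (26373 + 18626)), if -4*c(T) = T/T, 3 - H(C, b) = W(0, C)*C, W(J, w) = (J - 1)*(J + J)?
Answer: 4/179995 ≈ 2.2223e-5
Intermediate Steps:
W(J, w) = 2*J*(-1 + J) (W(J, w) = (-1 + J)*(2*J) = 2*J*(-1 + J))
H(C, b) = 3 (H(C, b) = 3 - 2*0*(-1 + 0)*C = 3 - 2*0*(-1)*C = 3 - 0*C = 3 - 1*0 = 3 + 0 = 3)
c(T) = -1/4 (c(T) = -T/(4*T) = -1/4*1 = -1/4)
1/(c(H(1, 6)) + (26373 + 18626)) = 1/(-1/4 + (26373 + 18626)) = 1/(-1/4 + 44999) = 1/(179995/4) = 4/179995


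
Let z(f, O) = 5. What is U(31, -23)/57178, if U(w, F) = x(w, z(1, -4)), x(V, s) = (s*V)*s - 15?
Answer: 380/28589 ≈ 0.013292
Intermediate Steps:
x(V, s) = -15 + V*s² (x(V, s) = (V*s)*s - 15 = V*s² - 15 = -15 + V*s²)
U(w, F) = -15 + 25*w (U(w, F) = -15 + w*5² = -15 + w*25 = -15 + 25*w)
U(31, -23)/57178 = (-15 + 25*31)/57178 = (-15 + 775)*(1/57178) = 760*(1/57178) = 380/28589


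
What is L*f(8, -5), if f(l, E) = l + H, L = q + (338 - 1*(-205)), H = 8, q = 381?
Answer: 14784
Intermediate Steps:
L = 924 (L = 381 + (338 - 1*(-205)) = 381 + (338 + 205) = 381 + 543 = 924)
f(l, E) = 8 + l (f(l, E) = l + 8 = 8 + l)
L*f(8, -5) = 924*(8 + 8) = 924*16 = 14784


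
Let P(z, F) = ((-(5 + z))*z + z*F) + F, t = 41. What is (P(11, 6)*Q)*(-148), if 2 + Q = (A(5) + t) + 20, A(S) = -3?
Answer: 861952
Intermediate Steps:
P(z, F) = F + F*z + z*(-5 - z) (P(z, F) = ((-5 - z)*z + F*z) + F = (z*(-5 - z) + F*z) + F = (F*z + z*(-5 - z)) + F = F + F*z + z*(-5 - z))
Q = 56 (Q = -2 + ((-3 + 41) + 20) = -2 + (38 + 20) = -2 + 58 = 56)
(P(11, 6)*Q)*(-148) = ((6 - 1*11² - 5*11 + 6*11)*56)*(-148) = ((6 - 1*121 - 55 + 66)*56)*(-148) = ((6 - 121 - 55 + 66)*56)*(-148) = -104*56*(-148) = -5824*(-148) = 861952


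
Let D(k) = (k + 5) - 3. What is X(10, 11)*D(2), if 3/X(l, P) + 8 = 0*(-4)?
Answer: -3/2 ≈ -1.5000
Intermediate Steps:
X(l, P) = -3/8 (X(l, P) = 3/(-8 + 0*(-4)) = 3/(-8 + 0) = 3/(-8) = 3*(-⅛) = -3/8)
D(k) = 2 + k (D(k) = (5 + k) - 3 = 2 + k)
X(10, 11)*D(2) = -3*(2 + 2)/8 = -3/8*4 = -3/2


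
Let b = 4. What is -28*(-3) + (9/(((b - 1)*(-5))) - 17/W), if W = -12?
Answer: 5089/60 ≈ 84.817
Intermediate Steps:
-28*(-3) + (9/(((b - 1)*(-5))) - 17/W) = -28*(-3) + (9/(((4 - 1)*(-5))) - 17/(-12)) = 84 + (9/((3*(-5))) - 17*(-1/12)) = 84 + (9/(-15) + 17/12) = 84 + (9*(-1/15) + 17/12) = 84 + (-⅗ + 17/12) = 84 + 49/60 = 5089/60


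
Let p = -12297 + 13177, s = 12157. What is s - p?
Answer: 11277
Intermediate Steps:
p = 880
s - p = 12157 - 1*880 = 12157 - 880 = 11277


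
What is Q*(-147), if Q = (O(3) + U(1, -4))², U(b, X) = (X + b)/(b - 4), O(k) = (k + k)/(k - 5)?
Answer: -588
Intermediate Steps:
O(k) = 2*k/(-5 + k) (O(k) = (2*k)/(-5 + k) = 2*k/(-5 + k))
U(b, X) = (X + b)/(-4 + b)
Q = 4 (Q = (2*3/(-5 + 3) + (-4 + 1)/(-4 + 1))² = (2*3/(-2) - 3/(-3))² = (2*3*(-½) - ⅓*(-3))² = (-3 + 1)² = (-2)² = 4)
Q*(-147) = 4*(-147) = -588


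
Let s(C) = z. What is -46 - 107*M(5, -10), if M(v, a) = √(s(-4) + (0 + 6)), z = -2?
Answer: -260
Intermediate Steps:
s(C) = -2
M(v, a) = 2 (M(v, a) = √(-2 + (0 + 6)) = √(-2 + 6) = √4 = 2)
-46 - 107*M(5, -10) = -46 - 107*2 = -46 - 214 = -260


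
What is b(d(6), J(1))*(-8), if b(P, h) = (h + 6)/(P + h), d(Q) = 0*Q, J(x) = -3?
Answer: 8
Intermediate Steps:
d(Q) = 0
b(P, h) = (6 + h)/(P + h)
b(d(6), J(1))*(-8) = ((6 - 3)/(0 - 3))*(-8) = (3/(-3))*(-8) = -⅓*3*(-8) = -1*(-8) = 8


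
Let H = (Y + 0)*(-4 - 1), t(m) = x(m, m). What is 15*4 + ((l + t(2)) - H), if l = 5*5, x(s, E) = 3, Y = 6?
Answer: 118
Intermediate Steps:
t(m) = 3
H = -30 (H = (6 + 0)*(-4 - 1) = 6*(-5) = -30)
l = 25
15*4 + ((l + t(2)) - H) = 15*4 + ((25 + 3) - 1*(-30)) = 60 + (28 + 30) = 60 + 58 = 118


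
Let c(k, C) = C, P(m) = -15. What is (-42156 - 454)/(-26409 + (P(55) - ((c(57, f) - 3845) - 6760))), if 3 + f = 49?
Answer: 8522/3173 ≈ 2.6858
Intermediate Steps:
f = 46 (f = -3 + 49 = 46)
(-42156 - 454)/(-26409 + (P(55) - ((c(57, f) - 3845) - 6760))) = (-42156 - 454)/(-26409 + (-15 - ((46 - 3845) - 6760))) = -42610/(-26409 + (-15 - (-3799 - 6760))) = -42610/(-26409 + (-15 - 1*(-10559))) = -42610/(-26409 + (-15 + 10559)) = -42610/(-26409 + 10544) = -42610/(-15865) = -42610*(-1/15865) = 8522/3173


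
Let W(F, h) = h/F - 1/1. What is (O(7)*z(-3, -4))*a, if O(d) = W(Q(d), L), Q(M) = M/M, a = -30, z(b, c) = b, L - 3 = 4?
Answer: 540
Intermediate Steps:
L = 7 (L = 3 + 4 = 7)
Q(M) = 1
W(F, h) = -1 + h/F (W(F, h) = h/F - 1*1 = h/F - 1 = -1 + h/F)
O(d) = 6 (O(d) = (7 - 1*1)/1 = 1*(7 - 1) = 1*6 = 6)
(O(7)*z(-3, -4))*a = (6*(-3))*(-30) = -18*(-30) = 540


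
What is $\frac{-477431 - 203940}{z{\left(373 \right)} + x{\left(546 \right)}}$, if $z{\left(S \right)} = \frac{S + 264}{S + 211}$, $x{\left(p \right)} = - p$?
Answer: $\frac{397920664}{318227} \approx 1250.4$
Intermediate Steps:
$z{\left(S \right)} = \frac{264 + S}{211 + S}$
$\frac{-477431 - 203940}{z{\left(373 \right)} + x{\left(546 \right)}} = \frac{-477431 - 203940}{\frac{264 + 373}{211 + 373} - 546} = - \frac{681371}{\frac{1}{584} \cdot 637 - 546} = - \frac{681371}{\frac{637}{584} - 546} = - \frac{681371}{- \frac{318227}{584}} = \left(-681371\right) \left(- \frac{584}{318227}\right) = \frac{397920664}{318227}$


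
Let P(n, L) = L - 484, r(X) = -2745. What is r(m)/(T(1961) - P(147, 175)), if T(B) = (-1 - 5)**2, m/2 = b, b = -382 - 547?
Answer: -183/23 ≈ -7.9565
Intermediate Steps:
b = -929
m = -1858 (m = 2*(-929) = -1858)
T(B) = 36 (T(B) = (-6)**2 = 36)
P(n, L) = -484 + L
r(m)/(T(1961) - P(147, 175)) = -2745/(36 - (-484 + 175)) = -2745/(36 - 1*(-309)) = -2745/(36 + 309) = -2745/345 = -2745*1/345 = -183/23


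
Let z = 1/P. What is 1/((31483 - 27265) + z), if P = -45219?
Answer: 45219/190733741 ≈ 0.00023708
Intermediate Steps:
z = -1/45219 (z = 1/(-45219) = -1/45219 ≈ -2.2115e-5)
1/((31483 - 27265) + z) = 1/((31483 - 27265) - 1/45219) = 1/(4218 - 1/45219) = 1/(190733741/45219) = 45219/190733741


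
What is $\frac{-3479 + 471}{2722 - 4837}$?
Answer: $\frac{64}{45} \approx 1.4222$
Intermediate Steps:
$\frac{-3479 + 471}{2722 - 4837} = - \frac{3008}{-2115} = \left(-3008\right) \left(- \frac{1}{2115}\right) = \frac{64}{45}$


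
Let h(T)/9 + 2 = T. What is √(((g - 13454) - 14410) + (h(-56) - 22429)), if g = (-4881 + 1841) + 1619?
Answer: 6*I*√1451 ≈ 228.55*I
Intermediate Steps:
h(T) = -18 + 9*T
g = -1421 (g = -3040 + 1619 = -1421)
√(((g - 13454) - 14410) + (h(-56) - 22429)) = √(((-1421 - 13454) - 14410) + ((-18 + 9*(-56)) - 22429)) = √((-14875 - 14410) + ((-18 - 504) - 22429)) = √(-29285 + (-522 - 22429)) = √(-29285 - 22951) = √(-52236) = 6*I*√1451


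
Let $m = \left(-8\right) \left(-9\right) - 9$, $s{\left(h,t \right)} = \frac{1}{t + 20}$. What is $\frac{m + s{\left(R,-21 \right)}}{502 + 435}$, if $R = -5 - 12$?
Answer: $\frac{62}{937} \approx 0.066169$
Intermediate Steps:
$R = -17$ ($R = -5 - 12 = -17$)
$s{\left(h,t \right)} = \frac{1}{20 + t}$
$m = 63$ ($m = 72 - 9 = 63$)
$\frac{m + s{\left(R,-21 \right)}}{502 + 435} = \frac{63 + \frac{1}{20 - 21}}{502 + 435} = \frac{63 + \frac{1}{-1}}{937} = \left(63 - 1\right) \frac{1}{937} = 62 \cdot \frac{1}{937} = \frac{62}{937}$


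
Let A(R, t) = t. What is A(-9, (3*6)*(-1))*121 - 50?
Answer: -2228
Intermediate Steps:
A(-9, (3*6)*(-1))*121 - 50 = ((3*6)*(-1))*121 - 50 = (18*(-1))*121 - 50 = -18*121 - 50 = -2178 - 50 = -2228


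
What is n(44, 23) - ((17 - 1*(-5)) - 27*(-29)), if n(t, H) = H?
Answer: -782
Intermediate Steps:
n(44, 23) - ((17 - 1*(-5)) - 27*(-29)) = 23 - ((17 - 1*(-5)) - 27*(-29)) = 23 - ((17 + 5) + 783) = 23 - (22 + 783) = 23 - 1*805 = 23 - 805 = -782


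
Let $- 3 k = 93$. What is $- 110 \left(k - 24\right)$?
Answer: $6050$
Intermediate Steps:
$k = -31$ ($k = \left(- \frac{1}{3}\right) 93 = -31$)
$- 110 \left(k - 24\right) = - 110 \left(-31 - 24\right) = \left(-110\right) \left(-55\right) = 6050$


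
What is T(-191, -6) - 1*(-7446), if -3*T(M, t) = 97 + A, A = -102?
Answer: 22343/3 ≈ 7447.7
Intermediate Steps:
T(M, t) = 5/3 (T(M, t) = -(97 - 102)/3 = -1/3*(-5) = 5/3)
T(-191, -6) - 1*(-7446) = 5/3 - 1*(-7446) = 5/3 + 7446 = 22343/3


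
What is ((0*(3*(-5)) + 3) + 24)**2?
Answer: 729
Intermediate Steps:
((0*(3*(-5)) + 3) + 24)**2 = ((0*(-15) + 3) + 24)**2 = ((0 + 3) + 24)**2 = (3 + 24)**2 = 27**2 = 729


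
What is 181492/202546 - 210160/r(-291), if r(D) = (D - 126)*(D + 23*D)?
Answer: 30374822876/36867524193 ≈ 0.82389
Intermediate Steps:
r(D) = 24*D*(-126 + D) (r(D) = (-126 + D)*(24*D) = 24*D*(-126 + D))
181492/202546 - 210160/r(-291) = 181492/202546 - 210160*(-1/(6984*(-126 - 291))) = 181492*(1/202546) - 210160/(24*(-291)*(-417)) = 90746/101273 - 210160/2912328 = 90746/101273 - 210160*1/2912328 = 90746/101273 - 26270/364041 = 30374822876/36867524193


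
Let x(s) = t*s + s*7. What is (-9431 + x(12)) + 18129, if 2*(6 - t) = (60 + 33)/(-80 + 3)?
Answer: 682316/77 ≈ 8861.3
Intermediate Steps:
t = 1017/154 (t = 6 - (60 + 33)/(2*(-80 + 3)) = 6 - 93/(2*(-77)) = 6 - 93*(-1)/(2*77) = 6 - ½*(-93/77) = 6 + 93/154 = 1017/154 ≈ 6.6039)
x(s) = 2095*s/154 (x(s) = 1017*s/154 + s*7 = 1017*s/154 + 7*s = 2095*s/154)
(-9431 + x(12)) + 18129 = (-9431 + (2095/154)*12) + 18129 = (-9431 + 12570/77) + 18129 = -713617/77 + 18129 = 682316/77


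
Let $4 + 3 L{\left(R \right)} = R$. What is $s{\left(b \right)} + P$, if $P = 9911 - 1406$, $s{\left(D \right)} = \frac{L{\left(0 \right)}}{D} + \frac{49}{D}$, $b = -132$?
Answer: $\frac{306167}{36} \approx 8504.6$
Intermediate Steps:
$L{\left(R \right)} = - \frac{4}{3} + \frac{R}{3}$
$s{\left(D \right)} = \frac{143}{3 D}$ ($s{\left(D \right)} = \frac{- \frac{4}{3} + \frac{1}{3} \cdot 0}{D} + \frac{49}{D} = \frac{- \frac{4}{3} + 0}{D} + \frac{49}{D} = - \frac{4}{3 D} + \frac{49}{D} = \frac{143}{3 D}$)
$P = 8505$ ($P = 9911 - 1406 = 8505$)
$s{\left(b \right)} + P = \frac{143}{3 \left(-132\right)} + 8505 = \frac{143}{3} \left(- \frac{1}{132}\right) + 8505 = - \frac{13}{36} + 8505 = \frac{306167}{36}$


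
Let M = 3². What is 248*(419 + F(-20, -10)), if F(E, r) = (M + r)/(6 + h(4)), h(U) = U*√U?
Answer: 727260/7 ≈ 1.0389e+5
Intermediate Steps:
M = 9
h(U) = U^(3/2)
F(E, r) = 9/14 + r/14 (F(E, r) = (9 + r)/(6 + 4^(3/2)) = (9 + r)/(6 + 8) = (9 + r)/14 = (9 + r)*(1/14) = 9/14 + r/14)
248*(419 + F(-20, -10)) = 248*(419 + (9/14 + (1/14)*(-10))) = 248*(419 + (9/14 - 5/7)) = 248*(419 - 1/14) = 248*(5865/14) = 727260/7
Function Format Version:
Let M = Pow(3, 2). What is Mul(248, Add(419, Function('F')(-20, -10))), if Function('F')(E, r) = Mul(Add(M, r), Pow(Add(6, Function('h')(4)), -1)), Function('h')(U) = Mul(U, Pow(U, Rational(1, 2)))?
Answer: Rational(727260, 7) ≈ 1.0389e+5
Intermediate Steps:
M = 9
Function('h')(U) = Pow(U, Rational(3, 2))
Function('F')(E, r) = Add(Rational(9, 14), Mul(Rational(1, 14), r)) (Function('F')(E, r) = Mul(Add(9, r), Pow(Add(6, Pow(4, Rational(3, 2))), -1)) = Mul(Add(9, r), Pow(Add(6, 8), -1)) = Mul(Add(9, r), Pow(14, -1)) = Mul(Add(9, r), Rational(1, 14)) = Add(Rational(9, 14), Mul(Rational(1, 14), r)))
Mul(248, Add(419, Function('F')(-20, -10))) = Mul(248, Add(419, Add(Rational(9, 14), Mul(Rational(1, 14), -10)))) = Mul(248, Add(419, Add(Rational(9, 14), Rational(-5, 7)))) = Mul(248, Add(419, Rational(-1, 14))) = Mul(248, Rational(5865, 14)) = Rational(727260, 7)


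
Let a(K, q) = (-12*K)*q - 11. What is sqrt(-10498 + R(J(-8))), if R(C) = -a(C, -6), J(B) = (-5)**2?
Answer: I*sqrt(12287) ≈ 110.85*I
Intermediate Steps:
J(B) = 25
a(K, q) = -11 - 12*K*q (a(K, q) = -12*K*q - 11 = -11 - 12*K*q)
R(C) = 11 - 72*C (R(C) = -(-11 - 12*C*(-6)) = -(-11 + 72*C) = 11 - 72*C)
sqrt(-10498 + R(J(-8))) = sqrt(-10498 + (11 - 72*25)) = sqrt(-10498 + (11 - 1800)) = sqrt(-10498 - 1789) = sqrt(-12287) = I*sqrt(12287)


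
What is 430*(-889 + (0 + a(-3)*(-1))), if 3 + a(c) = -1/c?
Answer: -1143370/3 ≈ -3.8112e+5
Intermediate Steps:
a(c) = -3 - 1/c
430*(-889 + (0 + a(-3)*(-1))) = 430*(-889 + (0 + (-3 - 1/(-3))*(-1))) = 430*(-889 + (0 + (-3 - 1*(-⅓))*(-1))) = 430*(-889 + (0 + (-3 + ⅓)*(-1))) = 430*(-889 + (0 - 8/3*(-1))) = 430*(-889 + (0 + 8/3)) = 430*(-889 + 8/3) = 430*(-2659/3) = -1143370/3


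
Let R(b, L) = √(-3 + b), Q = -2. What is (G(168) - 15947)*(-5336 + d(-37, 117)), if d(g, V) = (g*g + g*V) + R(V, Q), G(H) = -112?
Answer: 133225464 - 16059*√114 ≈ 1.3305e+8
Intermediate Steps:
d(g, V) = g² + √(-3 + V) + V*g (d(g, V) = (g*g + g*V) + √(-3 + V) = (g² + V*g) + √(-3 + V) = g² + √(-3 + V) + V*g)
(G(168) - 15947)*(-5336 + d(-37, 117)) = (-112 - 15947)*(-5336 + ((-37)² + √(-3 + 117) + 117*(-37))) = -16059*(-5336 + (1369 + √114 - 4329)) = -16059*(-5336 + (-2960 + √114)) = -16059*(-8296 + √114) = 133225464 - 16059*√114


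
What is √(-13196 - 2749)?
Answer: I*√15945 ≈ 126.27*I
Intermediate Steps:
√(-13196 - 2749) = √(-15945) = I*√15945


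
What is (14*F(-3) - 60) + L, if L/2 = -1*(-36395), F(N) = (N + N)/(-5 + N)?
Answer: 145481/2 ≈ 72741.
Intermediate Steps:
F(N) = 2*N/(-5 + N) (F(N) = (2*N)/(-5 + N) = 2*N/(-5 + N))
L = 72790 (L = 2*(-1*(-36395)) = 2*36395 = 72790)
(14*F(-3) - 60) + L = (14*(2*(-3)/(-5 - 3)) - 60) + 72790 = (14*(2*(-3)/(-8)) - 60) + 72790 = (14*(2*(-3)*(-⅛)) - 60) + 72790 = (14*(¾) - 60) + 72790 = (21/2 - 60) + 72790 = -99/2 + 72790 = 145481/2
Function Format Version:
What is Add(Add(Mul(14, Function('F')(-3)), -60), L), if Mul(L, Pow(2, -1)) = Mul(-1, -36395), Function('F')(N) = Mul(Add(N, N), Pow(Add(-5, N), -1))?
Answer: Rational(145481, 2) ≈ 72741.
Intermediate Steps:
Function('F')(N) = Mul(2, N, Pow(Add(-5, N), -1)) (Function('F')(N) = Mul(Mul(2, N), Pow(Add(-5, N), -1)) = Mul(2, N, Pow(Add(-5, N), -1)))
L = 72790 (L = Mul(2, Mul(-1, -36395)) = Mul(2, 36395) = 72790)
Add(Add(Mul(14, Function('F')(-3)), -60), L) = Add(Add(Mul(14, Mul(2, -3, Pow(Add(-5, -3), -1))), -60), 72790) = Add(Add(Mul(14, Mul(2, -3, Pow(-8, -1))), -60), 72790) = Add(Add(Mul(14, Mul(2, -3, Rational(-1, 8))), -60), 72790) = Add(Add(Mul(14, Rational(3, 4)), -60), 72790) = Add(Add(Rational(21, 2), -60), 72790) = Add(Rational(-99, 2), 72790) = Rational(145481, 2)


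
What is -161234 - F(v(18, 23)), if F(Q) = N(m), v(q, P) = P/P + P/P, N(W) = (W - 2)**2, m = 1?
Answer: -161235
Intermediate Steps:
N(W) = (-2 + W)**2
v(q, P) = 2 (v(q, P) = 1 + 1 = 2)
F(Q) = 1 (F(Q) = (-2 + 1)**2 = (-1)**2 = 1)
-161234 - F(v(18, 23)) = -161234 - 1*1 = -161234 - 1 = -161235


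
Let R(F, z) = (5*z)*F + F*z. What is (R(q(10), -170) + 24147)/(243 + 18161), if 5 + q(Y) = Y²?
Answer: -72753/18404 ≈ -3.9531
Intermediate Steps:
q(Y) = -5 + Y²
R(F, z) = 6*F*z (R(F, z) = 5*F*z + F*z = 6*F*z)
(R(q(10), -170) + 24147)/(243 + 18161) = (6*(-5 + 10²)*(-170) + 24147)/(243 + 18161) = (6*(-5 + 100)*(-170) + 24147)/18404 = (6*95*(-170) + 24147)*(1/18404) = (-96900 + 24147)*(1/18404) = -72753*1/18404 = -72753/18404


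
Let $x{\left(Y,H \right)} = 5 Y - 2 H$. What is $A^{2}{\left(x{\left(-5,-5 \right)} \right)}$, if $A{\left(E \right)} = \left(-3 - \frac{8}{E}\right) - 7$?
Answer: $\frac{20164}{225} \approx 89.618$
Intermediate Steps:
$x{\left(Y,H \right)} = - 2 H + 5 Y$
$A{\left(E \right)} = -10 - \frac{8}{E}$
$A^{2}{\left(x{\left(-5,-5 \right)} \right)} = \left(-10 - \frac{8}{\left(-2\right) \left(-5\right) + 5 \left(-5\right)}\right)^{2} = \left(-10 - \frac{8}{10 - 25}\right)^{2} = \left(-10 - \frac{8}{-15}\right)^{2} = \left(-10 - - \frac{8}{15}\right)^{2} = \left(-10 + \frac{8}{15}\right)^{2} = \left(- \frac{142}{15}\right)^{2} = \frac{20164}{225}$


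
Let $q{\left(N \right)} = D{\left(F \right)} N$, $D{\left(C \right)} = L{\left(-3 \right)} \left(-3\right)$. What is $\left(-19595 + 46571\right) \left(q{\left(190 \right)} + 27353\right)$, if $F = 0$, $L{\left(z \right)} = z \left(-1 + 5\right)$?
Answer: $922390368$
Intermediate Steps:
$L{\left(z \right)} = 4 z$ ($L{\left(z \right)} = z 4 = 4 z$)
$D{\left(C \right)} = 36$ ($D{\left(C \right)} = 4 \left(-3\right) \left(-3\right) = \left(-12\right) \left(-3\right) = 36$)
$q{\left(N \right)} = 36 N$
$\left(-19595 + 46571\right) \left(q{\left(190 \right)} + 27353\right) = \left(-19595 + 46571\right) \left(36 \cdot 190 + 27353\right) = 26976 \left(6840 + 27353\right) = 26976 \cdot 34193 = 922390368$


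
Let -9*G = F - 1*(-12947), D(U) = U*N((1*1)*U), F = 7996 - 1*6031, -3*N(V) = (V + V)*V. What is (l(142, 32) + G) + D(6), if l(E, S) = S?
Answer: -15920/9 ≈ -1768.9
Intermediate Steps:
N(V) = -2*V²/3 (N(V) = -(V + V)*V/3 = -2*V*V/3 = -2*V²/3)
F = 1965 (F = 7996 - 6031 = 1965)
D(U) = -2*U³/3 (D(U) = U*(-2*U²/3) = -2*U³/3)
G = -14912/9 (G = -(1965 - 1*(-12947))/9 = -(1965 + 12947)/9 = -⅑*14912 = -14912/9 ≈ -1656.9)
(l(142, 32) + G) + D(6) = (32 - 14912/9) - ⅔*6³ = -14624/9 - ⅔*216 = -14624/9 - 144 = -15920/9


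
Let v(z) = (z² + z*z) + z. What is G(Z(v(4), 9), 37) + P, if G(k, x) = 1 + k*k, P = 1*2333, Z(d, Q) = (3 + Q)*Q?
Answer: 13998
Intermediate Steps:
v(z) = z + 2*z² (v(z) = (z² + z²) + z = 2*z² + z = z + 2*z²)
Z(d, Q) = Q*(3 + Q)
P = 2333
G(k, x) = 1 + k²
G(Z(v(4), 9), 37) + P = (1 + (9*(3 + 9))²) + 2333 = (1 + (9*12)²) + 2333 = (1 + 108²) + 2333 = (1 + 11664) + 2333 = 11665 + 2333 = 13998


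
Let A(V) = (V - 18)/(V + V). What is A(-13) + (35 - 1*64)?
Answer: -723/26 ≈ -27.808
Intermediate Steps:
A(V) = (-18 + V)/(2*V) (A(V) = (-18 + V)/((2*V)) = (-18 + V)*(1/(2*V)) = (-18 + V)/(2*V))
A(-13) + (35 - 1*64) = (½)*(-18 - 13)/(-13) + (35 - 1*64) = (½)*(-1/13)*(-31) + (35 - 64) = 31/26 - 29 = -723/26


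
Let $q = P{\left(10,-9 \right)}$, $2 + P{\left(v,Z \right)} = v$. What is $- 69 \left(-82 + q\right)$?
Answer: $5106$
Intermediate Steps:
$P{\left(v,Z \right)} = -2 + v$
$q = 8$ ($q = -2 + 10 = 8$)
$- 69 \left(-82 + q\right) = - 69 \left(-82 + 8\right) = \left(-69\right) \left(-74\right) = 5106$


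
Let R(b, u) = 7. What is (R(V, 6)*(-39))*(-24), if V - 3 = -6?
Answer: 6552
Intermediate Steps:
V = -3 (V = 3 - 6 = -3)
(R(V, 6)*(-39))*(-24) = (7*(-39))*(-24) = -273*(-24) = 6552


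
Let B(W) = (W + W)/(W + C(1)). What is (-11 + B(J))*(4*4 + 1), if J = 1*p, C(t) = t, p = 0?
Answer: -187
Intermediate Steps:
J = 0 (J = 1*0 = 0)
B(W) = 2*W/(1 + W) (B(W) = (W + W)/(W + 1) = (2*W)/(1 + W) = 2*W/(1 + W))
(-11 + B(J))*(4*4 + 1) = (-11 + 2*0/(1 + 0))*(4*4 + 1) = (-11 + 2*0/1)*(16 + 1) = (-11 + 2*0*1)*17 = (-11 + 0)*17 = -11*17 = -187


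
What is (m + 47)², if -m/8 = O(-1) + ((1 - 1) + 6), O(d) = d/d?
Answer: 81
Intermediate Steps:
O(d) = 1
m = -56 (m = -8*(1 + ((1 - 1) + 6)) = -8*(1 + (0 + 6)) = -8*(1 + 6) = -8*7 = -56)
(m + 47)² = (-56 + 47)² = (-9)² = 81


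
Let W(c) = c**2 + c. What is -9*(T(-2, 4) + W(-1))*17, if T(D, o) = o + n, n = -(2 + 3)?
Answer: 153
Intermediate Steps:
n = -5 (n = -1*5 = -5)
W(c) = c + c**2
T(D, o) = -5 + o (T(D, o) = o - 5 = -5 + o)
-9*(T(-2, 4) + W(-1))*17 = -9*((-5 + 4) - (1 - 1))*17 = -9*(-1 - 1*0)*17 = -9*(-1 + 0)*17 = -9*(-1)*17 = 9*17 = 153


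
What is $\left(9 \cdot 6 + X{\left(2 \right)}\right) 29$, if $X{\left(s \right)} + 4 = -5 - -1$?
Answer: $1334$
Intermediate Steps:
$X{\left(s \right)} = -8$ ($X{\left(s \right)} = -4 - 4 = -8$)
$\left(9 \cdot 6 + X{\left(2 \right)}\right) 29 = \left(9 \cdot 6 - 8\right) 29 = \left(54 - 8\right) 29 = 46 \cdot 29 = 1334$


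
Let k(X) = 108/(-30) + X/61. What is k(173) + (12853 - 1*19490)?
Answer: -2024518/305 ≈ -6637.8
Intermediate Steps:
k(X) = -18/5 + X/61 (k(X) = 108*(-1/30) + X*(1/61) = -18/5 + X/61)
k(173) + (12853 - 1*19490) = (-18/5 + (1/61)*173) + (12853 - 1*19490) = (-18/5 + 173/61) + (12853 - 19490) = -233/305 - 6637 = -2024518/305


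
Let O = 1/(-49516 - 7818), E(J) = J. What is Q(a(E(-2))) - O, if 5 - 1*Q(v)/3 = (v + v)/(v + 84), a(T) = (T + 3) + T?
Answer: 71724917/4758722 ≈ 15.072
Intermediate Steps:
a(T) = 3 + 2*T (a(T) = (3 + T) + T = 3 + 2*T)
Q(v) = 15 - 6*v/(84 + v) (Q(v) = 15 - 3*(v + v)/(v + 84) = 15 - 3*2*v/(84 + v) = 15 - 6*v/(84 + v))
O = -1/57334 (O = 1/(-57334) = -1/57334 ≈ -1.7442e-5)
Q(a(E(-2))) - O = 9*(140 + (3 + 2*(-2)))/(84 + (3 + 2*(-2))) - 1*(-1/57334) = 9*(140 + (3 - 4))/(84 + (3 - 4)) + 1/57334 = 9*(140 - 1)/(84 - 1) + 1/57334 = 9*139/83 + 1/57334 = 9*(1/83)*139 + 1/57334 = 1251/83 + 1/57334 = 71724917/4758722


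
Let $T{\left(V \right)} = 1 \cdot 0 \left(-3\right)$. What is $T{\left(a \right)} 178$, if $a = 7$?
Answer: $0$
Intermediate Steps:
$T{\left(V \right)} = 0$ ($T{\left(V \right)} = 0 \left(-3\right) = 0$)
$T{\left(a \right)} 178 = 0 \cdot 178 = 0$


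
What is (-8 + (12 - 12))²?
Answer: 64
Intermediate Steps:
(-8 + (12 - 12))² = (-8 + 0)² = (-8)² = 64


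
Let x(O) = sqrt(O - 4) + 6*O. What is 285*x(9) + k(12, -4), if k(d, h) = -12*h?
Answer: 15438 + 285*sqrt(5) ≈ 16075.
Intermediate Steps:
x(O) = sqrt(-4 + O) + 6*O
285*x(9) + k(12, -4) = 285*(sqrt(-4 + 9) + 6*9) - 12*(-4) = 285*(sqrt(5) + 54) + 48 = 285*(54 + sqrt(5)) + 48 = (15390 + 285*sqrt(5)) + 48 = 15438 + 285*sqrt(5)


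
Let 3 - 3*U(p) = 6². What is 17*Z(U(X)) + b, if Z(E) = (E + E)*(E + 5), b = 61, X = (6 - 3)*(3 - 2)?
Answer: 2305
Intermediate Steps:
X = 3 (X = 3*1 = 3)
U(p) = -11 (U(p) = 1 - ⅓*6² = 1 - ⅓*36 = 1 - 12 = -11)
Z(E) = 2*E*(5 + E) (Z(E) = (2*E)*(5 + E) = 2*E*(5 + E))
17*Z(U(X)) + b = 17*(2*(-11)*(5 - 11)) + 61 = 17*(2*(-11)*(-6)) + 61 = 17*132 + 61 = 2244 + 61 = 2305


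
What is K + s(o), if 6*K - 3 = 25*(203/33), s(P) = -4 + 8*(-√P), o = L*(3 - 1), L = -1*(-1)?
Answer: 2191/99 - 8*√2 ≈ 10.818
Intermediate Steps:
L = 1
o = 2 (o = 1*(3 - 1) = 1*2 = 2)
s(P) = -4 - 8*√P
K = 2587/99 (K = ½ + (25*(203/33))/6 = ½ + (⅙)*(5075/33) = ½ + 5075/198 = 2587/99 ≈ 26.131)
K + s(o) = 2587/99 + (-4 - 8*√2) = 2191/99 - 8*√2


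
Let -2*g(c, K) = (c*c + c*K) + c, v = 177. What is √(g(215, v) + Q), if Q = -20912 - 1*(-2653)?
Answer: I*√242026/2 ≈ 245.98*I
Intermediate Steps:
g(c, K) = -c/2 - c²/2 - K*c/2 (g(c, K) = -((c*c + c*K) + c)/2 = -((c² + K*c) + c)/2 = -(c + c² + K*c)/2 = -c/2 - c²/2 - K*c/2)
Q = -18259 (Q = -20912 + 2653 = -18259)
√(g(215, v) + Q) = √(-½*215*(1 + 177 + 215) - 18259) = √(-½*215*393 - 18259) = √(-84495/2 - 18259) = √(-121013/2) = I*√242026/2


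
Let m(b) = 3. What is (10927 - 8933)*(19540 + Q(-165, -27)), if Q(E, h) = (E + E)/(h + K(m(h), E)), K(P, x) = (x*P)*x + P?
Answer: 1060449219580/27217 ≈ 3.8963e+7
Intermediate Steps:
K(P, x) = P + P*x² (K(P, x) = (P*x)*x + P = P*x² + P = P + P*x²)
Q(E, h) = 2*E/(3 + h + 3*E²) (Q(E, h) = (E + E)/(h + 3*(1 + E²)) = (2*E)/(h + (3 + 3*E²)) = (2*E)/(3 + h + 3*E²) = 2*E/(3 + h + 3*E²))
(10927 - 8933)*(19540 + Q(-165, -27)) = (10927 - 8933)*(19540 + 2*(-165)/(3 - 27 + 3*(-165)²)) = 1994*(19540 + 2*(-165)/(3 - 27 + 3*27225)) = 1994*(19540 + 2*(-165)/(3 - 27 + 81675)) = 1994*(19540 + 2*(-165)/81651) = 1994*(19540 + 2*(-165)*(1/81651)) = 1994*(19540 - 110/27217) = 1994*(531820070/27217) = 1060449219580/27217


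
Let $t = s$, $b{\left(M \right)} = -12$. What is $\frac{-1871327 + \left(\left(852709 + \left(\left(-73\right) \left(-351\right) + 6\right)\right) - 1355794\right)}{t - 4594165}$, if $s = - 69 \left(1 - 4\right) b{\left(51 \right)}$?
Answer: $\frac{2348783}{4596649} \approx 0.51098$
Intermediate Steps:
$s = -2484$ ($s = - 69 \left(1 - 4\right) \left(-12\right) = \left(-69\right) \left(-3\right) \left(-12\right) = 207 \left(-12\right) = -2484$)
$t = -2484$
$\frac{-1871327 + \left(\left(852709 + \left(\left(-73\right) \left(-351\right) + 6\right)\right) - 1355794\right)}{t - 4594165} = \frac{-1871327 + \left(\left(852709 + \left(\left(-73\right) \left(-351\right) + 6\right)\right) - 1355794\right)}{-2484 - 4594165} = \frac{-1871327 + \left(\left(852709 + \left(25623 + 6\right)\right) - 1355794\right)}{-4596649} = \left(-1871327 + \left(\left(852709 + 25629\right) - 1355794\right)\right) \left(- \frac{1}{4596649}\right) = \left(-1871327 + \left(878338 - 1355794\right)\right) \left(- \frac{1}{4596649}\right) = \left(-1871327 - 477456\right) \left(- \frac{1}{4596649}\right) = \left(-2348783\right) \left(- \frac{1}{4596649}\right) = \frac{2348783}{4596649}$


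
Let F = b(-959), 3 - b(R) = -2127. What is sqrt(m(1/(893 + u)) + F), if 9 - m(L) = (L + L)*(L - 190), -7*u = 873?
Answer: sqrt(61880354258)/5378 ≈ 46.255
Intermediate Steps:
u = -873/7 (u = -1/7*873 = -873/7 ≈ -124.71)
b(R) = 2130 (b(R) = 3 - 1*(-2127) = 3 + 2127 = 2130)
m(L) = 9 - 2*L*(-190 + L) (m(L) = 9 - (L + L)*(L - 190) = 9 - 2*L*(-190 + L))
F = 2130
sqrt(m(1/(893 + u)) + F) = sqrt((9 - 2/(893 - 873/7)**2 + 380/(893 - 873/7)) + 2130) = sqrt((9 - 2*(1/(5378/7))**2 + 380/(5378/7)) + 2130) = sqrt((9 - 2*(7/5378)**2 + 380*(7/5378)) + 2130) = sqrt((9 - 2*49/28922884 + 1330/2689) + 2130) = sqrt((9 - 49/14461442 + 1330/2689) + 2130) = sqrt(137305669/14461442 + 2130) = sqrt(30940177129/14461442) = sqrt(61880354258)/5378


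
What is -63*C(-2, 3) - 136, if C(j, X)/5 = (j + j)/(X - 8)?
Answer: -388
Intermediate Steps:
C(j, X) = 10*j/(-8 + X) (C(j, X) = 5*((j + j)/(X - 8)) = 5*((2*j)/(-8 + X)) = 5*(2*j/(-8 + X)) = 10*j/(-8 + X))
-63*C(-2, 3) - 136 = -630*(-2)/(-8 + 3) - 136 = -630*(-2)/(-5) - 136 = -630*(-2)*(-1)/5 - 136 = -63*4 - 136 = -252 - 136 = -388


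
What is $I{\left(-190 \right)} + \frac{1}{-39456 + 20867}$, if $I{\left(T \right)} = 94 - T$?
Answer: $\frac{5279275}{18589} \approx 284.0$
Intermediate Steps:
$I{\left(-190 \right)} + \frac{1}{-39456 + 20867} = \left(94 - -190\right) + \frac{1}{-39456 + 20867} = \left(94 + 190\right) + \frac{1}{-18589} = 284 - \frac{1}{18589} = \frac{5279275}{18589}$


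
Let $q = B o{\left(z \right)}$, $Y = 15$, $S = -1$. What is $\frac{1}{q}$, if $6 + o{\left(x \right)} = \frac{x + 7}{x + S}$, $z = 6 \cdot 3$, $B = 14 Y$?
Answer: $- \frac{17}{16170} \approx -0.0010513$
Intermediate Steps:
$B = 210$ ($B = 14 \cdot 15 = 210$)
$z = 18$
$o{\left(x \right)} = -6 + \frac{7 + x}{-1 + x}$ ($o{\left(x \right)} = -6 + \frac{x + 7}{x - 1} = -6 + \frac{7 + x}{-1 + x}$)
$q = - \frac{16170}{17}$ ($q = 210 \frac{13 - 90}{-1 + 18} = 210 \frac{13 - 90}{17} = 210 \cdot \frac{1}{17} \left(-77\right) = 210 \left(- \frac{77}{17}\right) = - \frac{16170}{17} \approx -951.18$)
$\frac{1}{q} = \frac{1}{- \frac{16170}{17}} = - \frac{17}{16170}$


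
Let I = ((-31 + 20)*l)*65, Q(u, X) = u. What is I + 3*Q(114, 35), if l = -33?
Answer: 23937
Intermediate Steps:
I = 23595 (I = ((-31 + 20)*(-33))*65 = -11*(-33)*65 = 363*65 = 23595)
I + 3*Q(114, 35) = 23595 + 3*114 = 23595 + 342 = 23937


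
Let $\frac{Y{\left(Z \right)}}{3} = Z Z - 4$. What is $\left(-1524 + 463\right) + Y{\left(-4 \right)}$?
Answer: $-1025$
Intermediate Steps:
$Y{\left(Z \right)} = -12 + 3 Z^{2}$ ($Y{\left(Z \right)} = 3 \left(Z Z - 4\right) = 3 \left(Z^{2} - 4\right) = 3 \left(-4 + Z^{2}\right) = -12 + 3 Z^{2}$)
$\left(-1524 + 463\right) + Y{\left(-4 \right)} = \left(-1524 + 463\right) - \left(12 - 3 \left(-4\right)^{2}\right) = -1061 + \left(-12 + 3 \cdot 16\right) = -1061 + \left(-12 + 48\right) = -1061 + 36 = -1025$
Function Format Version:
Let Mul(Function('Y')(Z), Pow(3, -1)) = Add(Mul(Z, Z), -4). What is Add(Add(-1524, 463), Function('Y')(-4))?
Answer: -1025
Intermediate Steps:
Function('Y')(Z) = Add(-12, Mul(3, Pow(Z, 2))) (Function('Y')(Z) = Mul(3, Add(Mul(Z, Z), -4)) = Mul(3, Add(Pow(Z, 2), -4)) = Mul(3, Add(-4, Pow(Z, 2))) = Add(-12, Mul(3, Pow(Z, 2))))
Add(Add(-1524, 463), Function('Y')(-4)) = Add(Add(-1524, 463), Add(-12, Mul(3, Pow(-4, 2)))) = Add(-1061, Add(-12, Mul(3, 16))) = Add(-1061, Add(-12, 48)) = Add(-1061, 36) = -1025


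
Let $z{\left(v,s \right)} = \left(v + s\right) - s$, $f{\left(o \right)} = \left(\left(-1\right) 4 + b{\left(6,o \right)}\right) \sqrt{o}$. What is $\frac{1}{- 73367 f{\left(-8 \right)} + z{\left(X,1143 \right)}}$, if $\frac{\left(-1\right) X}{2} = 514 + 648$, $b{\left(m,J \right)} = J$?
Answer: $- \frac{83}{221460536668} - \frac{31443 i \sqrt{2}}{110730268334} \approx -3.7478 \cdot 10^{-10} - 4.0158 \cdot 10^{-7} i$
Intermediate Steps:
$f{\left(o \right)} = \sqrt{o} \left(-4 + o\right)$ ($f{\left(o \right)} = \left(\left(-1\right) 4 + o\right) \sqrt{o} = \left(-4 + o\right) \sqrt{o} = \sqrt{o} \left(-4 + o\right)$)
$X = -2324$ ($X = - 2 \left(514 + 648\right) = \left(-2\right) 1162 = -2324$)
$z{\left(v,s \right)} = v$ ($z{\left(v,s \right)} = \left(s + v\right) - s = v$)
$\frac{1}{- 73367 f{\left(-8 \right)} + z{\left(X,1143 \right)}} = \frac{1}{- 73367 \sqrt{-8} \left(-4 - 8\right) - 2324} = \frac{1}{- 73367 \cdot 2 i \sqrt{2} \left(-12\right) - 2324} = \frac{1}{- 73367 \left(- 24 i \sqrt{2}\right) - 2324} = \frac{1}{1760808 i \sqrt{2} - 2324} = \frac{1}{-2324 + 1760808 i \sqrt{2}}$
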